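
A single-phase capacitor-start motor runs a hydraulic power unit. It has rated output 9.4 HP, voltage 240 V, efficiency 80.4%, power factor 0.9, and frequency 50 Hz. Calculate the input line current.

40.4 A

P_out = 9.4 × 746 = 7012 W
P_in = P_out / η = 7012 / 0.804 = 8721 W
I = P_in / (V·cosφ) = 8721 / (240 × 0.9) = 40.4 A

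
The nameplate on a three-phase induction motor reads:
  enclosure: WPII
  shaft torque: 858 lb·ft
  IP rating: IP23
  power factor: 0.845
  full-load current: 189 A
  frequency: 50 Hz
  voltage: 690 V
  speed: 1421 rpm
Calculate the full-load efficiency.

90.7 %

τ = 858 lb·ft × 1.356 = 1163 N·m
ω = 2π × 1421/60 = 148.8 rad/s; P_out = τω = 1163 × 148.8 = 173054 W
P_in = √3·V_L·I_L·cosφ = 1.732 × 690 × 189 × 0.845 = 190860 W
η = P_out / P_in = 173054 / 190860 = 0.907 = 90.7%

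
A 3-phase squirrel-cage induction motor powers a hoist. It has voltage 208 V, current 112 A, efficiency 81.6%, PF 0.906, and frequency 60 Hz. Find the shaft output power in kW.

29.8 kW

P_in = √3·V·I·cosφ = 1.732 × 208 × 112 × 0.906 = 36556 W
P_out = η·P_in = 0.816 × 36556 = 29830 W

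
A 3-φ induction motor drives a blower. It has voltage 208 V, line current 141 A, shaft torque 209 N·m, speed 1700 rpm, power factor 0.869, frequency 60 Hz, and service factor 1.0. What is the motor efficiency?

84.3 %

ω = 2π × 1700/60 = 178 rad/s; P_out = τω = 209 × 178 = 37202 W
P_in = √3·V_L·I_L·cosφ = 1.732 × 208 × 141 × 0.869 = 44142 W
η = P_out / P_in = 37202 / 44142 = 0.843 = 84.3%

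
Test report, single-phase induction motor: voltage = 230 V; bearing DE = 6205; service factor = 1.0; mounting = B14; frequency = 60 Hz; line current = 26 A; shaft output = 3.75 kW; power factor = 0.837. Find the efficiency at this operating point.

74.9 %

P_out = 3.75 kW = 3750 W
P_in = V·I·cosφ = 230 × 26 × 0.837 = 5005 W
η = P_out / P_in = 3750 / 5005 = 0.749 = 74.9%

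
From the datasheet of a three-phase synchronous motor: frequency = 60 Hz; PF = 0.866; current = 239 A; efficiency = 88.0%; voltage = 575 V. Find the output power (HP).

243 HP

P_in = √3·V·I·cosφ = 1.732 × 575 × 239 × 0.866 = 206125 W
P_out = η·P_in = 0.88 × 206125 = 181390 W
= 181390/746 = 243 HP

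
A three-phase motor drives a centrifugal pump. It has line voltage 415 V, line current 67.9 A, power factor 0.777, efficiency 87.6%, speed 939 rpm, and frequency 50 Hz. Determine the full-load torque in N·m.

338 N·m

P_in = √3·V·I·cosφ = 1.732 × 415 × 67.9 × 0.777 = 37922 W
P_out = η·P_in = 0.876 × 37922 = 33220 W
n = 939 rpm
ω = 2π×939/60 = 98.33 rad/s
τ = P_out/ω = 33220/98.33 = 338 N·m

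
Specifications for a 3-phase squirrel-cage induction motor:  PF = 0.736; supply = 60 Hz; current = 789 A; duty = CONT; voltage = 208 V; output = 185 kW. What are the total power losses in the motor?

P_in = √3·V·I·cosφ = 1.732×208×789×0.736 = 209202 W
P_out = 185000 W
Losses = P_in − P_out = 209202 − 185000 = 24202 W

24200 W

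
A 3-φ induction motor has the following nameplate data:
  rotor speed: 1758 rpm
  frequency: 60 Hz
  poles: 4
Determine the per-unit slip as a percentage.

n_s = 120f/p = 120×60/4 = 1800 rpm
s = (n_s − n)/n_s = (1800 − 1758)/1800 = 0.0233

2.3 %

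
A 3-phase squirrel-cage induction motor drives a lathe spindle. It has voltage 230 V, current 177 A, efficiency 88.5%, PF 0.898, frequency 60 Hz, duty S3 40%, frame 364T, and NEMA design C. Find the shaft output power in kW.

56 kW

P_in = √3·V·I·cosφ = 1.732 × 230 × 177 × 0.898 = 63318 W
P_out = η·P_in = 0.885 × 63318 = 56036 W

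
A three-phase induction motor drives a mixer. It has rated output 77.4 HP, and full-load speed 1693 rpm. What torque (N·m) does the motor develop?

P_out = 77.4 × 746 = 57740 W
ω = 2π × 1693/60 = 177.3 rad/s
τ = P_out/ω = 57740/177.3 = 326 N·m

326 N·m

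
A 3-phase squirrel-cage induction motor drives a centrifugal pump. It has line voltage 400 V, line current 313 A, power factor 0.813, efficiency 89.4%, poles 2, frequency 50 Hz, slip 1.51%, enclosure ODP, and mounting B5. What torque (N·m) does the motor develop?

509 N·m

P_in = √3·V·I·cosφ = 1.732 × 400 × 313 × 0.813 = 176296 W
P_out = η·P_in = 0.894 × 176296 = 157609 W
n_s = 120×50/2 = 3000 rpm; n = 3000×(1−0.0151) = 2955 rpm
ω = 2π×2955/60 = 309.4 rad/s
τ = P_out/ω = 157609/309.4 = 509 N·m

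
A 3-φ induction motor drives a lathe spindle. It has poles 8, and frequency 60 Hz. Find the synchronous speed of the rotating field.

900 rpm

n_s = 120f/p = 120×60/8 = 900 rpm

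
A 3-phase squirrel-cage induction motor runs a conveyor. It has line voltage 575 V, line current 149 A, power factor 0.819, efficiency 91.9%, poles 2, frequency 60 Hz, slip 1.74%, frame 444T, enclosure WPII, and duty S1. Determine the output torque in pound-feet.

222 lb·ft

P_in = √3·V·I·cosφ = 1.732 × 575 × 149 × 0.819 = 121531 W
P_out = η·P_in = 0.919 × 121531 = 111687 W
n_s = 120×60/2 = 3600 rpm; n = 3600×(1−0.0174) = 3537 rpm
ω = 2π×3537/60 = 370.4 rad/s
τ = P_out/ω = 111687/370.4 = 301.5 N·m
In lb·ft: 301.5/1.356 = 222 lb·ft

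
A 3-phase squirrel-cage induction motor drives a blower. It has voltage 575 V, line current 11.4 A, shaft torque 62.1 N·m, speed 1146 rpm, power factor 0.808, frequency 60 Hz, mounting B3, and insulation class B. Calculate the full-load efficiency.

81.2 %

ω = 2π × 1146/60 = 120 rad/s; P_out = τω = 62.1 × 120 = 7452 W
P_in = √3·V_L·I_L·cosφ = 1.732 × 575 × 11.4 × 0.808 = 9173 W
η = P_out / P_in = 7452 / 9173 = 0.812 = 81.2%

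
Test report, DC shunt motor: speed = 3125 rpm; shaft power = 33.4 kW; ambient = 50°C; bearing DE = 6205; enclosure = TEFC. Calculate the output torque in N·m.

ω = 2π × 3125/60 = 327.2 rad/s
τ = P/ω = 33400/327.2 = 102 N·m

102 N·m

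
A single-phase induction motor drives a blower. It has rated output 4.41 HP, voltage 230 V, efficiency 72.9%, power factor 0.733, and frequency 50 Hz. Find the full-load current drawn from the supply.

26.8 A

P_out = 4.41 × 746 = 3290 W
P_in = P_out / η = 3290 / 0.729 = 4513 W
I = P_in / (V·cosφ) = 4513 / (230 × 0.733) = 26.8 A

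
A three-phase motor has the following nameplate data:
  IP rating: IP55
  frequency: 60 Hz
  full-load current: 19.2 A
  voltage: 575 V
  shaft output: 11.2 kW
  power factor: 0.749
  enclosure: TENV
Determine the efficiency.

78.2 %

P_out = 11.2 kW = 11200 W
P_in = √3·V_L·I_L·cosφ = 1.732 × 575 × 19.2 × 0.749 = 14322 W
η = P_out / P_in = 11200 / 14322 = 0.782 = 78.2%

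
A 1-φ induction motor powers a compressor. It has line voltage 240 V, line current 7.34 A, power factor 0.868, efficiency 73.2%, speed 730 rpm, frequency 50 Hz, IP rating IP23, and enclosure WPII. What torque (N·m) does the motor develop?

14.6 N·m

P_in = V·I·cosφ = 240 × 7.34 × 0.868 = 1529 W
P_out = η·P_in = 0.732 × 1529 = 1119 W
n = 730 rpm
ω = 2π×730/60 = 76.45 rad/s
τ = P_out/ω = 1119/76.45 = 14.6 N·m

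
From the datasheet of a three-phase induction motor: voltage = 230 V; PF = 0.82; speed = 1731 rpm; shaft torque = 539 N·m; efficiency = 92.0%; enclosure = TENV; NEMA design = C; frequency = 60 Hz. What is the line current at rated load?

ω = 2π×1731/60 = 181.3 rad/s; P_out = τω = 539 × 181.3 = 97721 W
P_in = P_out / η = 97721 / 0.920 = 106218 W
I_L = P_in / (√3·V_L·cosφ) = 106218 / (1.732 × 230 × 0.82) = 325 A

325 A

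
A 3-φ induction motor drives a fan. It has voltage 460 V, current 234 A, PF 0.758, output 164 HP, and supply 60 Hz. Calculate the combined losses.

P_in = √3·V·I·cosφ = 1.732×460×234×0.758 = 141316 W
P_out = 164×746 = 122344 W
Losses = P_in − P_out = 141316 − 122344 = 18972 W

19 kW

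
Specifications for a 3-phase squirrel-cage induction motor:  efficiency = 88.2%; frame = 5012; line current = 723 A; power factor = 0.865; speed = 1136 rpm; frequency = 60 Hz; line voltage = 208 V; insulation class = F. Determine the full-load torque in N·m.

P_in = √3·V·I·cosφ = 1.732 × 208 × 723 × 0.865 = 225302 W
P_out = η·P_in = 0.882 × 225302 = 198716 W
n = 1136 rpm
ω = 2π×1136/60 = 119 rad/s
τ = P_out/ω = 198716/119 = 1670 N·m

1670 N·m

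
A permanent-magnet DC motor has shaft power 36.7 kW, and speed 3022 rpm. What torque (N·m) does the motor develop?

ω = 2π × 3022/60 = 316.5 rad/s
τ = P/ω = 36700/316.5 = 116 N·m

116 N·m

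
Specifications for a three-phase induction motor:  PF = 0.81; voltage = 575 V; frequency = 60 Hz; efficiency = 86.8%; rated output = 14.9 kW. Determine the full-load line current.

21.3 A

P_out = 14.9 kW = 14900 W
P_in = P_out / η = 14900 / 0.868 = 17166 W
I_L = P_in / (√3·V_L·cosφ) = 17166 / (1.732 × 575 × 0.81) = 21.3 A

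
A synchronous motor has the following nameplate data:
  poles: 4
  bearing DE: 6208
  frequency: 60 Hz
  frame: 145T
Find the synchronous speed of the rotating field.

n_s = 120f/p = 120×60/4 = 1800 rpm

1800 rpm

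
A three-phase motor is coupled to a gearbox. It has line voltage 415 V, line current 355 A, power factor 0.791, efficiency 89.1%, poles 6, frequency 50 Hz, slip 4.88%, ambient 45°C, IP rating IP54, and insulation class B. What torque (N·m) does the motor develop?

1810 N·m

P_in = √3·V·I·cosφ = 1.732 × 415 × 355 × 0.791 = 201837 W
P_out = η·P_in = 0.891 × 201837 = 179837 W
n_s = 120×50/6 = 1000 rpm; n = 1000×(1−0.0488) = 951 rpm
ω = 2π×951/60 = 99.59 rad/s
τ = P_out/ω = 179837/99.59 = 1810 N·m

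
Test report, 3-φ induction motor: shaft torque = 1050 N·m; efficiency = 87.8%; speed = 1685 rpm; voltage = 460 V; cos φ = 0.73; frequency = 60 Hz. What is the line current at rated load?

363 A

ω = 2π×1685/60 = 176.5 rad/s; P_out = τω = 1050 × 176.5 = 185325 W
P_in = P_out / η = 185325 / 0.878 = 211076 W
I_L = P_in / (√3·V_L·cosφ) = 211076 / (1.732 × 460 × 0.73) = 363 A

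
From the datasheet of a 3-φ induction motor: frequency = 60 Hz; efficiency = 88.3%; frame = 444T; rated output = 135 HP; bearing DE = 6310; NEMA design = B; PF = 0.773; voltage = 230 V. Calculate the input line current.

P_out = 135 × 746 = 100710 W
P_in = P_out / η = 100710 / 0.883 = 114054 W
I_L = P_in / (√3·V_L·cosφ) = 114054 / (1.732 × 230 × 0.773) = 370 A

370 A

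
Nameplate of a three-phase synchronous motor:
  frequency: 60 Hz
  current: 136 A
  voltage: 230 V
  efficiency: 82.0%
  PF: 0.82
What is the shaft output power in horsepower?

P_in = √3·V·I·cosφ = 1.732 × 230 × 136 × 0.82 = 44425 W
P_out = η·P_in = 0.82 × 44425 = 36429 W
= 36429/746 = 48.8 HP

48.8 HP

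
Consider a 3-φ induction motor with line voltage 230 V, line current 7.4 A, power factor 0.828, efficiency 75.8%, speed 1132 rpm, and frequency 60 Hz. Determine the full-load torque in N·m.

P_in = √3·V·I·cosφ = 1.732 × 230 × 7.4 × 0.828 = 2441 W
P_out = η·P_in = 0.758 × 2441 = 1850 W
n = 1132 rpm
ω = 2π×1132/60 = 118.5 rad/s
τ = P_out/ω = 1850/118.5 = 15.6 N·m

15.6 N·m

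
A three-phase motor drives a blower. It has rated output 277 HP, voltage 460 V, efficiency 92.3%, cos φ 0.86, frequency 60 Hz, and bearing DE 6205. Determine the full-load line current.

P_out = 277 × 746 = 206642 W
P_in = P_out / η = 206642 / 0.923 = 223881 W
I_L = P_in / (√3·V_L·cosφ) = 223881 / (1.732 × 460 × 0.86) = 327 A

327 A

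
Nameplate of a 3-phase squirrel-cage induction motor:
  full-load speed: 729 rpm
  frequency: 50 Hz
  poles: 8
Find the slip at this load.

n_s = 120f/p = 120×50/8 = 750 rpm
s = (n_s − n)/n_s = (750 − 729)/750 = 0.0280

2.80 %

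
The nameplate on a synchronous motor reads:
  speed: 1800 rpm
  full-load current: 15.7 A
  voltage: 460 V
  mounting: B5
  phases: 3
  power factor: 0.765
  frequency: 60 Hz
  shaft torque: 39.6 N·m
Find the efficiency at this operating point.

78.0 %

ω = 2π × 1800/60 = 188.5 rad/s; P_out = τω = 39.6 × 188.5 = 7465 W
P_in = √3·V_L·I_L·cosφ = 1.732 × 460 × 15.7 × 0.765 = 9569 W
η = P_out / P_in = 7465 / 9569 = 0.780 = 78.0%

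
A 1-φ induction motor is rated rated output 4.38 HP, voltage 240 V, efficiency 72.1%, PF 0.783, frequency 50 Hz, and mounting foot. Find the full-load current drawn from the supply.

P_out = 4.38 × 746 = 3267 W
P_in = P_out / η = 3267 / 0.721 = 4531 W
I = P_in / (V·cosφ) = 4531 / (240 × 0.783) = 24.1 A

24.1 A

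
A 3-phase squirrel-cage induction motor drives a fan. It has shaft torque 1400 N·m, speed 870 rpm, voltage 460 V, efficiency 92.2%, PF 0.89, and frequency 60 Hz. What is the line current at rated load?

195 A

ω = 2π×870/60 = 91.11 rad/s; P_out = τω = 1400 × 91.11 = 127554 W
P_in = P_out / η = 127554 / 0.922 = 138345 W
I_L = P_in / (√3·V_L·cosφ) = 138345 / (1.732 × 460 × 0.89) = 195 A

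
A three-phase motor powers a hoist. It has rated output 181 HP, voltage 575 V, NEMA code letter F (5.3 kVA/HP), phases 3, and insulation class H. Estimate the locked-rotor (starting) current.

963 A

S_LR = 5.3 × 181 = 959.3 kVA
I_LR = S_LR/(√3·V_L) = 959300/(1.732×575) = 963 A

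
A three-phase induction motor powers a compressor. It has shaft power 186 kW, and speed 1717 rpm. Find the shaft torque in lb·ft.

ω = 2π × 1717/60 = 179.8 rad/s
τ = P/ω = 186000/179.8 = 1034 N·m
In lb·ft: 1034/1.356 = 763 lb·ft

763 lb·ft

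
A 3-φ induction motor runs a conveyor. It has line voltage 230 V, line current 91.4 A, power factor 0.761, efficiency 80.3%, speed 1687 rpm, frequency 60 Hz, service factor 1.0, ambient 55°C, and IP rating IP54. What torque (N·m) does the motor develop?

126 N·m

P_in = √3·V·I·cosφ = 1.732 × 230 × 91.4 × 0.761 = 27708 W
P_out = η·P_in = 0.803 × 27708 = 22250 W
n = 1687 rpm
ω = 2π×1687/60 = 176.7 rad/s
τ = P_out/ω = 22250/176.7 = 126 N·m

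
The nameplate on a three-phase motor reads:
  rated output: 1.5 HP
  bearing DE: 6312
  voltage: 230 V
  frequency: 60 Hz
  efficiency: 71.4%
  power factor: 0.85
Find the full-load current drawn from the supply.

4.63 A

P_out = 1.5 × 746 = 1119 W
P_in = P_out / η = 1119 / 0.714 = 1567 W
I_L = P_in / (√3·V_L·cosφ) = 1567 / (1.732 × 230 × 0.85) = 4.63 A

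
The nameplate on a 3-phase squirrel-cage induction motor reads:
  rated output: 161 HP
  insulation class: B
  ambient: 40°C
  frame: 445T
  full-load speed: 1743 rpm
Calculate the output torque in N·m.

P_out = 161 × 746 = 120106 W
ω = 2π × 1743/60 = 182.5 rad/s
τ = P_out/ω = 120106/182.5 = 658 N·m

658 N·m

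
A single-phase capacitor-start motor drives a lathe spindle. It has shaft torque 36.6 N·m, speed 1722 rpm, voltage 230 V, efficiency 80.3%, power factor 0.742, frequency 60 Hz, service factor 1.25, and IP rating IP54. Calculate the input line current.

ω = 2π×1722/60 = 180.3 rad/s; P_out = τω = 36.6 × 180.3 = 6599 W
P_in = P_out / η = 6599 / 0.803 = 8218 W
I = P_in / (V·cosφ) = 8218 / (230 × 0.742) = 48.2 A

48.2 A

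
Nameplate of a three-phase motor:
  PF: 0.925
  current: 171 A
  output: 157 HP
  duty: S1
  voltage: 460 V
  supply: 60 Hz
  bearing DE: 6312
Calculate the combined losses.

P_in = √3·V·I·cosφ = 1.732×460×171×0.925 = 126021 W
P_out = 157×746 = 117122 W
Losses = P_in − P_out = 126021 − 117122 = 8899 W

8.9 kW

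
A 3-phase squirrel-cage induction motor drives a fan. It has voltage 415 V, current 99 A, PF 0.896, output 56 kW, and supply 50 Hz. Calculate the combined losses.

7.76 kW

P_in = √3·V·I·cosφ = 1.732×415×99×0.896 = 63759 W
P_out = 56000 W
Losses = P_in − P_out = 63759 − 56000 = 7759 W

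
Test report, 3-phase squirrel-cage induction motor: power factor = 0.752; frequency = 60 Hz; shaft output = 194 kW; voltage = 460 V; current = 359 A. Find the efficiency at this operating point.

90.2 %

P_out = 194 kW = 194000 W
P_in = √3·V_L·I_L·cosφ = 1.732 × 460 × 359 × 0.752 = 215089 W
η = P_out / P_in = 194000 / 215089 = 0.902 = 90.2%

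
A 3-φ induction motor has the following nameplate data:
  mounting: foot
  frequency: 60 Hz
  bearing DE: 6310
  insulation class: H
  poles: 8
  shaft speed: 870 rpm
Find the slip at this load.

3.33 %

n_s = 120f/p = 120×60/8 = 900 rpm
s = (n_s − n)/n_s = (900 − 870)/900 = 0.0333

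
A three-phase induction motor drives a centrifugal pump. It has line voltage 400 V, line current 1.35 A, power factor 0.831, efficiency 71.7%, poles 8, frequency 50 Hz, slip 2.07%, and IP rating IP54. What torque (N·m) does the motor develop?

7.25 N·m

P_in = √3·V·I·cosφ = 1.732 × 400 × 1.35 × 0.831 = 777 W
P_out = η·P_in = 0.717 × 777 = 557 W
n_s = 120×50/8 = 750 rpm; n = 750×(1−0.0207) = 734 rpm
ω = 2π×734/60 = 76.86 rad/s
τ = P_out/ω = 557/76.86 = 7.25 N·m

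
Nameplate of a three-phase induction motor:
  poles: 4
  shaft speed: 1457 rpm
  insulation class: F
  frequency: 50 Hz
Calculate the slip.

2.9 %

n_s = 120f/p = 120×50/4 = 1500 rpm
s = (n_s − n)/n_s = (1500 − 1457)/1500 = 0.0287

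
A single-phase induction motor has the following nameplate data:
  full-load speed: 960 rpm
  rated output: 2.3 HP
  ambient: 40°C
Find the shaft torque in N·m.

P_out = 2.3 × 746 = 1716 W
ω = 2π × 960/60 = 100.5 rad/s
τ = P_out/ω = 1716/100.5 = 17.1 N·m

17.1 N·m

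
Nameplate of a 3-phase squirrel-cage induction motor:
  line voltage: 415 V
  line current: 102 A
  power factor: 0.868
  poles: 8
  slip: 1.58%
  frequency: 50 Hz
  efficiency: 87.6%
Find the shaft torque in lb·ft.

P_in = √3·V·I·cosφ = 1.732 × 415 × 102 × 0.868 = 63638 W
P_out = η·P_in = 0.876 × 63638 = 55747 W
n_s = 120×50/8 = 750 rpm; n = 750×(1−0.0158) = 738 rpm
ω = 2π×738/60 = 77.28 rad/s
τ = P_out/ω = 55747/77.28 = 721.4 N·m
In lb·ft: 721.4/1.356 = 532 lb·ft

532 lb·ft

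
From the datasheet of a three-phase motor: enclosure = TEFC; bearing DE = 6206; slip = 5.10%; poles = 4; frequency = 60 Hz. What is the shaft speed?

n_s = 120f/p = 120×60/4 = 1800 rpm
n = n_s(1 − s) = 1800 × (1 − 0.051) = 1708 rpm

1708 rpm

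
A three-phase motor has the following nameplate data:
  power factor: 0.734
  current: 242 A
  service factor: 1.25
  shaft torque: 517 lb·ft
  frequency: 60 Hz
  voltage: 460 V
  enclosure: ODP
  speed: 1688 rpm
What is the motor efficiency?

τ = 517 lb·ft × 1.356 = 701.1 N·m
ω = 2π × 1688/60 = 176.8 rad/s; P_out = τω = 701.1 × 176.8 = 123954 W
P_in = √3·V_L·I_L·cosφ = 1.732 × 460 × 242 × 0.734 = 141520 W
η = P_out / P_in = 123954 / 141520 = 0.876 = 87.6%

87.6 %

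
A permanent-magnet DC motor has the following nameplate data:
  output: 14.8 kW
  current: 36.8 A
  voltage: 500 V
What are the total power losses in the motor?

P_in = V·I = 500×36.8 = 18400 W
P_out = 14800 W
Losses = P_in − P_out = 18400 − 14800 = 3600 W

3.6 kW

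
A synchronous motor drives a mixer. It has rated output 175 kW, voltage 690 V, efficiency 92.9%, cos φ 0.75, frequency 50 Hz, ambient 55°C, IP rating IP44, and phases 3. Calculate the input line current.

P_out = 175 kW = 175000 W
P_in = P_out / η = 175000 / 0.929 = 188375 W
I_L = P_in / (√3·V_L·cosφ) = 188375 / (1.732 × 690 × 0.75) = 210 A

210 A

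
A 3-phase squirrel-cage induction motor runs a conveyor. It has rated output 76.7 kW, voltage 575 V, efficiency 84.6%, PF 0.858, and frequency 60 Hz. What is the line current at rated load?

P_out = 76.7 kW = 76700 W
P_in = P_out / η = 76700 / 0.846 = 90662 W
I_L = P_in / (√3·V_L·cosφ) = 90662 / (1.732 × 575 × 0.858) = 106 A

106 A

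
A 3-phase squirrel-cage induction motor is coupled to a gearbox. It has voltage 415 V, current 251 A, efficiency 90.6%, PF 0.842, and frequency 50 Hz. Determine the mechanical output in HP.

P_in = √3·V·I·cosφ = 1.732 × 415 × 251 × 0.842 = 151908 W
P_out = η·P_in = 0.906 × 151908 = 137629 W
= 137629/746 = 184 HP

184 HP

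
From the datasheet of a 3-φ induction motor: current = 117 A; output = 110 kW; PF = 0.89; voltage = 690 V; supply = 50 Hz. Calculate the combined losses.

P_in = √3·V·I·cosφ = 1.732×690×117×0.89 = 124444 W
P_out = 110000 W
Losses = P_in − P_out = 124444 − 110000 = 14444 W

14.4 kW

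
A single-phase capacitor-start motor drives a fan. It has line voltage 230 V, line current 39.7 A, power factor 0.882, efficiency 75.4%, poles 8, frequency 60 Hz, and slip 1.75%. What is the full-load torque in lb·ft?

P_in = V·I·cosφ = 230 × 39.7 × 0.882 = 8054 W
P_out = η·P_in = 0.754 × 8054 = 6073 W
n_s = 120×60/8 = 900 rpm; n = 900×(1−0.0175) = 884 rpm
ω = 2π×884/60 = 92.57 rad/s
τ = P_out/ω = 6073/92.57 = 65.6 N·m
In lb·ft: 65.6/1.356 = 48.4 lb·ft

48.4 lb·ft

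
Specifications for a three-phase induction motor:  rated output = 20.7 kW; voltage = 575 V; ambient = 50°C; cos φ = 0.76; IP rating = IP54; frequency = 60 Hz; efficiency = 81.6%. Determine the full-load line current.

P_out = 20.7 kW = 20700 W
P_in = P_out / η = 20700 / 0.816 = 25368 W
I_L = P_in / (√3·V_L·cosφ) = 25368 / (1.732 × 575 × 0.76) = 33.5 A

33.5 A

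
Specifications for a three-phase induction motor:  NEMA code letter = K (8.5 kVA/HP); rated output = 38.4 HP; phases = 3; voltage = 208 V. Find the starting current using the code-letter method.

906 A

S_LR = 8.5 × 38.4 = 326.4 kVA
I_LR = S_LR/(√3·V_L) = 326400/(1.732×208) = 906 A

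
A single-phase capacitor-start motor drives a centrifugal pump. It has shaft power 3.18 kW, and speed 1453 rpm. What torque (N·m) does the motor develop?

20.9 N·m

ω = 2π × 1453/60 = 152.2 rad/s
τ = P/ω = 3180/152.2 = 20.9 N·m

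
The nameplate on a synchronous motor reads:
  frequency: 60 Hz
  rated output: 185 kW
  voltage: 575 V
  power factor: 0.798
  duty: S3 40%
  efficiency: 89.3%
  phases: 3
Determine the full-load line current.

P_out = 185 kW = 185000 W
P_in = P_out / η = 185000 / 0.893 = 207167 W
I_L = P_in / (√3·V_L·cosφ) = 207167 / (1.732 × 575 × 0.798) = 261 A

261 A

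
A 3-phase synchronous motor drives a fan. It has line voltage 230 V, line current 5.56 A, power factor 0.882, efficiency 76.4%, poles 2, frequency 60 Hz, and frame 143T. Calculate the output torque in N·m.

3.96 N·m

P_in = √3·V·I·cosφ = 1.732 × 230 × 5.56 × 0.882 = 1954 W
P_out = η·P_in = 0.764 × 1954 = 1493 W
n = n_s = 120×60/2 = 3600 rpm (synchronous)
ω = 2π×3600/60 = 377 rad/s
τ = P_out/ω = 1493/377 = 3.96 N·m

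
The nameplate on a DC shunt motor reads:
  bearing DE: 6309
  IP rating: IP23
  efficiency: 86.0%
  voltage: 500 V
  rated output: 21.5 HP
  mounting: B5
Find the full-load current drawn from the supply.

P_out = 21.5 × 746 = 16039 W
P_in = P_out / η = 16039 / 0.860 = 18650 W
I = P_in / V = 18650 / 500 = 37.3 A

37.3 A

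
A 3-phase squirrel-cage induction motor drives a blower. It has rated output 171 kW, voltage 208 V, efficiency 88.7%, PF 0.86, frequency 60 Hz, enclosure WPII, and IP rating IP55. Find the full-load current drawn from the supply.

P_out = 171 kW = 171000 W
P_in = P_out / η = 171000 / 0.887 = 192785 W
I_L = P_in / (√3·V_L·cosφ) = 192785 / (1.732 × 208 × 0.86) = 622 A

622 A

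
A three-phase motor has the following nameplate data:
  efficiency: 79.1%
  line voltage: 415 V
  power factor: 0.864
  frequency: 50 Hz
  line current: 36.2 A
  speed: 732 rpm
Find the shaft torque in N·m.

P_in = √3·V·I·cosφ = 1.732 × 415 × 36.2 × 0.864 = 22481 W
P_out = η·P_in = 0.791 × 22481 = 17782 W
n = 732 rpm
ω = 2π×732/60 = 76.65 rad/s
τ = P_out/ω = 17782/76.65 = 232 N·m

232 N·m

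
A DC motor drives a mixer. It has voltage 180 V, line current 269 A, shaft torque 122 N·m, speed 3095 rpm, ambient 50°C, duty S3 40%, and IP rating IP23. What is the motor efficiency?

ω = 2π × 3095/60 = 324.1 rad/s; P_out = τω = 122 × 324.1 = 39540 W
P_in = V·I = 180 × 269 = 48420 W
η = P_out / P_in = 39540 / 48420 = 0.817 = 81.7%

81.7 %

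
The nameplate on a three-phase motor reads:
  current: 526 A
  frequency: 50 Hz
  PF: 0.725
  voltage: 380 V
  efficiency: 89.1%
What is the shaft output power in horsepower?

P_in = √3·V·I·cosφ = 1.732 × 380 × 526 × 0.725 = 250989 W
P_out = η·P_in = 0.891 × 250989 = 223631 W
= 223631/746 = 300 HP

300 HP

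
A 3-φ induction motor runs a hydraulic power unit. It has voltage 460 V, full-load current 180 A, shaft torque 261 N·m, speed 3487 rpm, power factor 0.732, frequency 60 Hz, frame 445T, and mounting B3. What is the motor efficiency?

ω = 2π × 3487/60 = 365.2 rad/s; P_out = τω = 261 × 365.2 = 95317 W
P_in = √3·V_L·I_L·cosφ = 1.732 × 460 × 180 × 0.732 = 104976 W
η = P_out / P_in = 95317 / 104976 = 0.908 = 90.8%

90.8 %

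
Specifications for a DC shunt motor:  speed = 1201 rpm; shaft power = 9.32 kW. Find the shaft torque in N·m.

74.1 N·m

ω = 2π × 1201/60 = 125.8 rad/s
τ = P/ω = 9320/125.8 = 74.1 N·m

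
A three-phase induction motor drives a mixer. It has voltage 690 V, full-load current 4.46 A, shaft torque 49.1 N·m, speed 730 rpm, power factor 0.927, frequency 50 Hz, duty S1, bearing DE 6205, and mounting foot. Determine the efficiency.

76.0 %

ω = 2π × 730/60 = 76.45 rad/s; P_out = τω = 49.1 × 76.45 = 3754 W
P_in = √3·V_L·I_L·cosφ = 1.732 × 690 × 4.46 × 0.927 = 4941 W
η = P_out / P_in = 3754 / 4941 = 0.760 = 76.0%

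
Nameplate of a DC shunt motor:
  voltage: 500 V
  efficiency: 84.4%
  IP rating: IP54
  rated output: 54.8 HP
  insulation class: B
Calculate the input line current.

96.9 A

P_out = 54.8 × 746 = 40881 W
P_in = P_out / η = 40881 / 0.844 = 48437 W
I = P_in / V = 48437 / 500 = 96.9 A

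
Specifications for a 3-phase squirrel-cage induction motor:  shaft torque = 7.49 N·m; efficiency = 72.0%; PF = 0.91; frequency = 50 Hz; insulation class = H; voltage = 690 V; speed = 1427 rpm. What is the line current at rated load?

1.43 A

ω = 2π×1427/60 = 149.4 rad/s; P_out = τω = 7.49 × 149.4 = 1119 W
P_in = P_out / η = 1119 / 0.720 = 1554 W
I_L = P_in / (√3·V_L·cosφ) = 1554 / (1.732 × 690 × 0.91) = 1.43 A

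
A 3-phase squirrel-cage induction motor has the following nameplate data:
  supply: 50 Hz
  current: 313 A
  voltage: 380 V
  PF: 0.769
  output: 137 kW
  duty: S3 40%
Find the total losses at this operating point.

P_in = √3·V·I·cosφ = 1.732×380×313×0.769 = 158417 W
P_out = 137000 W
Losses = P_in − P_out = 158417 − 137000 = 21417 W

21400 W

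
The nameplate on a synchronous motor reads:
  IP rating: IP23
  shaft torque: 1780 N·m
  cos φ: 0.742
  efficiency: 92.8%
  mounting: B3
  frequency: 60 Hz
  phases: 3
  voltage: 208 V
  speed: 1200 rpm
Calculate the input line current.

ω = 2π×1200/60 = 125.7 rad/s; P_out = τω = 1780 × 125.7 = 223746 W
P_in = P_out / η = 223746 / 0.928 = 241106 W
I_L = P_in / (√3·V_L·cosφ) = 241106 / (1.732 × 208 × 0.742) = 902 A

902 A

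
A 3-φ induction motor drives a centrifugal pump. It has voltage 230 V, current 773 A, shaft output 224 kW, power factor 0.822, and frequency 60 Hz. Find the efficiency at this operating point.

88.5 %

P_out = 224 kW = 224000 W
P_in = √3·V_L·I_L·cosφ = 1.732 × 230 × 773 × 0.822 = 253120 W
η = P_out / P_in = 224000 / 253120 = 0.885 = 88.5%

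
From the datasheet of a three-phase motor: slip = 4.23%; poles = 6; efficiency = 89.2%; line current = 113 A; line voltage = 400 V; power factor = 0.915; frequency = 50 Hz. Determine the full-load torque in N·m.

P_in = √3·V·I·cosφ = 1.732 × 400 × 113 × 0.915 = 71632 W
P_out = η·P_in = 0.892 × 71632 = 63896 W
n_s = 120×50/6 = 1000 rpm; n = 1000×(1−0.0423) = 958 rpm
ω = 2π×958/60 = 100.3 rad/s
τ = P_out/ω = 63896/100.3 = 637 N·m

637 N·m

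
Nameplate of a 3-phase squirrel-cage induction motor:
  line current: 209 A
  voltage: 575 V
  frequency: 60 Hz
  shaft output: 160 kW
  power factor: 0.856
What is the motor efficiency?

P_out = 160 kW = 160000 W
P_in = √3·V_L·I_L·cosφ = 1.732 × 575 × 209 × 0.856 = 178170 W
η = P_out / P_in = 160000 / 178170 = 0.898 = 89.8%

89.8 %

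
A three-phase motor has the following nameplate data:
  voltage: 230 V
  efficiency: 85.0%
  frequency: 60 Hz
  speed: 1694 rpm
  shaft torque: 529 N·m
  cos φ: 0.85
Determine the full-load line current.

326 A

ω = 2π×1694/60 = 177.4 rad/s; P_out = τω = 529 × 177.4 = 93845 W
P_in = P_out / η = 93845 / 0.850 = 110406 W
I_L = P_in / (√3·V_L·cosφ) = 110406 / (1.732 × 230 × 0.85) = 326 A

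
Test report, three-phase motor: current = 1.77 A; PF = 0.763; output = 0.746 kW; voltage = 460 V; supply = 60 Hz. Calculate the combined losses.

330 W

P_in = √3·V·I·cosφ = 1.732×460×1.77×0.763 = 1076 W
P_out = 746 W
Losses = P_in − P_out = 1076 − 746 = 330 W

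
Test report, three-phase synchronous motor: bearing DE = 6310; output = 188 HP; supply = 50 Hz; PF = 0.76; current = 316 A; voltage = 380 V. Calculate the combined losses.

P_in = √3·V·I·cosφ = 1.732×380×316×0.76 = 158064 W
P_out = 188×746 = 140248 W
Losses = P_in − P_out = 158064 − 140248 = 17816 W

17800 W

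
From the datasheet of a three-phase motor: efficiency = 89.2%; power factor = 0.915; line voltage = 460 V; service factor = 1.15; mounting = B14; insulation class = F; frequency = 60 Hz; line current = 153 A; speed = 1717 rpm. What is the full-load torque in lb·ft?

P_in = √3·V·I·cosφ = 1.732 × 460 × 153 × 0.915 = 111537 W
P_out = η·P_in = 0.892 × 111537 = 99491 W
n = 1717 rpm
ω = 2π×1717/60 = 179.8 rad/s
τ = P_out/ω = 99491/179.8 = 553.3 N·m
In lb·ft: 553.3/1.356 = 408 lb·ft

408 lb·ft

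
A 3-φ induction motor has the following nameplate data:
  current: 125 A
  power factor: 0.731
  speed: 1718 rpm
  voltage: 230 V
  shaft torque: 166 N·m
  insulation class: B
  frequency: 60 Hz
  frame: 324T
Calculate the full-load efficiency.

82.0 %

ω = 2π × 1718/60 = 179.9 rad/s; P_out = τω = 166 × 179.9 = 29863 W
P_in = √3·V_L·I_L·cosφ = 1.732 × 230 × 125 × 0.731 = 36400 W
η = P_out / P_in = 29863 / 36400 = 0.820 = 82.0%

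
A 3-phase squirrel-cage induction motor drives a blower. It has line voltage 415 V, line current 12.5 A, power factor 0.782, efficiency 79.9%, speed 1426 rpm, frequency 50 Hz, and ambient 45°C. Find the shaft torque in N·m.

P_in = √3·V·I·cosφ = 1.732 × 415 × 12.5 × 0.782 = 7026 W
P_out = η·P_in = 0.799 × 7026 = 5614 W
n = 1426 rpm
ω = 2π×1426/60 = 149.3 rad/s
τ = P_out/ω = 5614/149.3 = 37.6 N·m

37.6 N·m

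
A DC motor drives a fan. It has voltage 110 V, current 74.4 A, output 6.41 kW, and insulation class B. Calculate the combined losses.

1770 W

P_in = V·I = 110×74.4 = 8184 W
P_out = 6410 W
Losses = P_in − P_out = 8184 − 6410 = 1774 W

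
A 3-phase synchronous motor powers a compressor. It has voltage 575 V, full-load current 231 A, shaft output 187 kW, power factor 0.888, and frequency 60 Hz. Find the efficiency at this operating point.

91.5 %

P_out = 187 kW = 187000 W
P_in = √3·V_L·I_L·cosφ = 1.732 × 575 × 231 × 0.888 = 204287 W
η = P_out / P_in = 187000 / 204287 = 0.915 = 91.5%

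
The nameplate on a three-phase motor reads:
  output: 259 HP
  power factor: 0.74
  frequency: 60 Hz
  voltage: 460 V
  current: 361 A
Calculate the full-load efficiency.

90.8 %

P_out = 259 × 746 = 193214 W
P_in = √3·V_L·I_L·cosφ = 1.732 × 460 × 361 × 0.74 = 212836 W
η = P_out / P_in = 193214 / 212836 = 0.908 = 90.8%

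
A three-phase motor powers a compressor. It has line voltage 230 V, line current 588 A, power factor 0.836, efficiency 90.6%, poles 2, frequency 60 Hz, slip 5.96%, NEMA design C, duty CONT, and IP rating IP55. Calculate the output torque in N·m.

500 N·m

P_in = √3·V·I·cosφ = 1.732 × 230 × 588 × 0.836 = 195821 W
P_out = η·P_in = 0.906 × 195821 = 177414 W
n_s = 120×60/2 = 3600 rpm; n = 3600×(1−0.0596) = 3385 rpm
ω = 2π×3385/60 = 354.5 rad/s
τ = P_out/ω = 177414/354.5 = 500 N·m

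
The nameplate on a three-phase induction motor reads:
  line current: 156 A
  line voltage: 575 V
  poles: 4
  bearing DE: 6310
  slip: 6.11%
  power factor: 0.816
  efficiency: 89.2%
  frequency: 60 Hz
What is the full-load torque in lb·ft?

471 lb·ft

P_in = √3·V·I·cosφ = 1.732 × 575 × 156 × 0.816 = 126774 W
P_out = η·P_in = 0.892 × 126774 = 113082 W
n_s = 120×60/4 = 1800 rpm; n = 1800×(1−0.0611) = 1690 rpm
ω = 2π×1690/60 = 177 rad/s
τ = P_out/ω = 113082/177 = 638.9 N·m
In lb·ft: 638.9/1.356 = 471 lb·ft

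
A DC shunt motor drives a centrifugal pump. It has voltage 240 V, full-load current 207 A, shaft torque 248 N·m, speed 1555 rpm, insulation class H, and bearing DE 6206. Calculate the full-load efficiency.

81.3 %

ω = 2π × 1555/60 = 162.8 rad/s; P_out = τω = 248 × 162.8 = 40374 W
P_in = V·I = 240 × 207 = 49680 W
η = P_out / P_in = 40374 / 49680 = 0.813 = 81.3%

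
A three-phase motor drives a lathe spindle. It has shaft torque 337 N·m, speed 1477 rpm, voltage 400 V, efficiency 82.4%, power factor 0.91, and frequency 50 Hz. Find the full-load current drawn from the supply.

ω = 2π×1477/60 = 154.7 rad/s; P_out = τω = 337 × 154.7 = 52134 W
P_in = P_out / η = 52134 / 0.824 = 63269 W
I_L = P_in / (√3·V_L·cosφ) = 63269 / (1.732 × 400 × 0.91) = 100 A

100 A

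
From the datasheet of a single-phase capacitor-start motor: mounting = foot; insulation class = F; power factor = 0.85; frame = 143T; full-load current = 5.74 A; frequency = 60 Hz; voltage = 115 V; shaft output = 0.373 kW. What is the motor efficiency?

66.5 %

P_out = 0.373 kW = 373 W
P_in = V·I·cosφ = 115 × 5.74 × 0.85 = 561 W
η = P_out / P_in = 373 / 561 = 0.665 = 66.5%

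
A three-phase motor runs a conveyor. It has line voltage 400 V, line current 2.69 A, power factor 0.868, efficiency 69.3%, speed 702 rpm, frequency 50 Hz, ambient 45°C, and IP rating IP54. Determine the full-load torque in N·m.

P_in = √3·V·I·cosφ = 1.732 × 400 × 2.69 × 0.868 = 1618 W
P_out = η·P_in = 0.693 × 1618 = 1121 W
n = 702 rpm
ω = 2π×702/60 = 73.51 rad/s
τ = P_out/ω = 1121/73.51 = 15.2 N·m

15.2 N·m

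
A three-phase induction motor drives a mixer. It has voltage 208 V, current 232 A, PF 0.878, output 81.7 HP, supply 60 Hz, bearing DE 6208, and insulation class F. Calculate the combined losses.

12400 W

P_in = √3·V·I·cosφ = 1.732×208×232×0.878 = 73383 W
P_out = 81.7×746 = 60948 W
Losses = P_in − P_out = 73383 − 60948 = 12435 W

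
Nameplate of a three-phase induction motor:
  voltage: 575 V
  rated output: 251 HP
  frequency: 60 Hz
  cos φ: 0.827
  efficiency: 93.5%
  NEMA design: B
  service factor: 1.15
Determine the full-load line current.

P_out = 251 × 746 = 187246 W
P_in = P_out / η = 187246 / 0.935 = 200263 W
I_L = P_in / (√3·V_L·cosφ) = 200263 / (1.732 × 575 × 0.827) = 243 A

243 A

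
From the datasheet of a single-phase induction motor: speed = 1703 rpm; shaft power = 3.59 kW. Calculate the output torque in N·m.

ω = 2π × 1703/60 = 178.3 rad/s
τ = P/ω = 3590/178.3 = 20.1 N·m

20.1 N·m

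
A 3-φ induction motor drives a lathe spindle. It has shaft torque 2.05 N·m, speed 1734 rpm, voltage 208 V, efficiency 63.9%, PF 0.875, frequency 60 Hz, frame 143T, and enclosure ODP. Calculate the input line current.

1.85 A

ω = 2π×1734/60 = 181.6 rad/s; P_out = τω = 2.05 × 181.6 = 372 W
P_in = P_out / η = 372 / 0.639 = 582 W
I_L = P_in / (√3·V_L·cosφ) = 582 / (1.732 × 208 × 0.875) = 1.85 A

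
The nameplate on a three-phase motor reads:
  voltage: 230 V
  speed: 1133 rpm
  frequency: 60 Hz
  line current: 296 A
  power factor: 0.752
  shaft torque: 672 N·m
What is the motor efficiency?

89.9 %

ω = 2π × 1133/60 = 118.6 rad/s; P_out = τω = 672 × 118.6 = 79699 W
P_in = √3·V_L·I_L·cosφ = 1.732 × 230 × 296 × 0.752 = 88672 W
η = P_out / P_in = 79699 / 88672 = 0.899 = 89.9%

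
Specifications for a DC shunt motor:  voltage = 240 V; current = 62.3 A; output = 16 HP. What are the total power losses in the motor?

P_in = V·I = 240×62.3 = 14952 W
P_out = 16×746 = 11936 W
Losses = P_in − P_out = 14952 − 11936 = 3016 W

3.02 kW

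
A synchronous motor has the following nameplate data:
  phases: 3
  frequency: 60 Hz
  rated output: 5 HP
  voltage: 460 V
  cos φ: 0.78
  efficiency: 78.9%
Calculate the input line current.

7.61 A

P_out = 5 × 746 = 3730 W
P_in = P_out / η = 3730 / 0.789 = 4728 W
I_L = P_in / (√3·V_L·cosφ) = 4728 / (1.732 × 460 × 0.78) = 7.61 A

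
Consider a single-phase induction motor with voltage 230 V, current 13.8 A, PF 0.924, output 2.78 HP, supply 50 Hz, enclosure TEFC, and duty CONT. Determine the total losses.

859 W

P_in = V·I·cosφ = 230×13.8×0.924 = 2933 W
P_out = 2.78×746 = 2074 W
Losses = P_in − P_out = 2933 − 2074 = 859 W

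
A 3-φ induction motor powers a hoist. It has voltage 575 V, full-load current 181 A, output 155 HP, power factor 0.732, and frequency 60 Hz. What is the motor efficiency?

P_out = 155 × 746 = 115630 W
P_in = √3·V_L·I_L·cosφ = 1.732 × 575 × 181 × 0.732 = 131949 W
η = P_out / P_in = 115630 / 131949 = 0.876 = 87.6%

87.6 %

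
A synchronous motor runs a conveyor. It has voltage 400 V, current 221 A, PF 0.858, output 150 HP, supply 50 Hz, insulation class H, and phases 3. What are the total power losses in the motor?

P_in = √3·V·I·cosφ = 1.732×400×221×0.858 = 131367 W
P_out = 150×746 = 111900 W
Losses = P_in − P_out = 131367 − 111900 = 19467 W

19500 W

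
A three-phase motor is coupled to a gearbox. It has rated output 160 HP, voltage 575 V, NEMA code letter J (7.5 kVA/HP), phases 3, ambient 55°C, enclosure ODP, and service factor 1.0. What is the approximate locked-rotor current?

1200 A

S_LR = 7.5 × 160 = 1200 kVA
I_LR = S_LR/(√3·V_L) = 1200000/(1.732×575) = 1200 A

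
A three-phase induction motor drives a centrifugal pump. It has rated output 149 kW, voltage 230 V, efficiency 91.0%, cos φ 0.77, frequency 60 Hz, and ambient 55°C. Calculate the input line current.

534 A

P_out = 149 kW = 149000 W
P_in = P_out / η = 149000 / 0.910 = 163736 W
I_L = P_in / (√3·V_L·cosφ) = 163736 / (1.732 × 230 × 0.77) = 534 A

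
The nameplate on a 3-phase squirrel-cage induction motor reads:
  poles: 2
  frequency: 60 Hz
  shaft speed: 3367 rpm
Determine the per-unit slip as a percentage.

n_s = 120f/p = 120×60/2 = 3600 rpm
s = (n_s − n)/n_s = (3600 − 3367)/3600 = 0.0647

6.47 %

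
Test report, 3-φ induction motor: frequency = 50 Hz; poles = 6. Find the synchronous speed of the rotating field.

n_s = 120f/p = 120×50/6 = 1000 rpm

1000 rpm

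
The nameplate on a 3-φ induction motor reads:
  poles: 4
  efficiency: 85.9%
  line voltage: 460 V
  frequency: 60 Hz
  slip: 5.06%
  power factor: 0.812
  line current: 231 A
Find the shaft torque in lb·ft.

P_in = √3·V·I·cosφ = 1.732 × 460 × 231 × 0.812 = 149442 W
P_out = η·P_in = 0.859 × 149442 = 128371 W
n_s = 120×60/4 = 1800 rpm; n = 1800×(1−0.0506) = 1709 rpm
ω = 2π×1709/60 = 179 rad/s
τ = P_out/ω = 128371/179 = 717.2 N·m
In lb·ft: 717.2/1.356 = 529 lb·ft

529 lb·ft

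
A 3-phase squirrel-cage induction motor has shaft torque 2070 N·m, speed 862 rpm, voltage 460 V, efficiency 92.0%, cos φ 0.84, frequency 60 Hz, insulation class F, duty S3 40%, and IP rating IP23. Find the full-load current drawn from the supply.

303 A

ω = 2π×862/60 = 90.27 rad/s; P_out = τω = 2070 × 90.27 = 186859 W
P_in = P_out / η = 186859 / 0.920 = 203108 W
I_L = P_in / (√3·V_L·cosφ) = 203108 / (1.732 × 460 × 0.84) = 303 A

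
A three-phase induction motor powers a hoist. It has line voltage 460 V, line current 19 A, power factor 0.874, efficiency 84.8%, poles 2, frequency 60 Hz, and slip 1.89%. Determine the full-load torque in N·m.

30.3 N·m

P_in = √3·V·I·cosφ = 1.732 × 460 × 19 × 0.874 = 13230 W
P_out = η·P_in = 0.848 × 13230 = 11219 W
n_s = 120×60/2 = 3600 rpm; n = 3600×(1−0.0189) = 3532 rpm
ω = 2π×3532/60 = 369.9 rad/s
τ = P_out/ω = 11219/369.9 = 30.3 N·m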